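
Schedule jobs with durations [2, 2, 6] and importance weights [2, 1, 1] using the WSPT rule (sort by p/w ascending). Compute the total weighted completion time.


Compute p/w ratios and sort ascending (WSPT): [(2, 2), (2, 1), (6, 1)]
Compute weighted completion times:
  Job (p=2,w=2): C=2, w*C=2*2=4
  Job (p=2,w=1): C=4, w*C=1*4=4
  Job (p=6,w=1): C=10, w*C=1*10=10
Total weighted completion time = 18

18


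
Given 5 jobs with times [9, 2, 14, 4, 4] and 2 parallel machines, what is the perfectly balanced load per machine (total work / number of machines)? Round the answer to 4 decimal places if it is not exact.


Total processing time = 9 + 2 + 14 + 4 + 4 = 33
Number of machines = 2
Ideal balanced load = 33 / 2 = 16.5

16.5


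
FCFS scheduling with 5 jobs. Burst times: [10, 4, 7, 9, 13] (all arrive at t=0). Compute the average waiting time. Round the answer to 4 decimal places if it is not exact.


FCFS order (as given): [10, 4, 7, 9, 13]
Waiting times:
  Job 1: wait = 0
  Job 2: wait = 10
  Job 3: wait = 14
  Job 4: wait = 21
  Job 5: wait = 30
Sum of waiting times = 75
Average waiting time = 75/5 = 15.0

15.0


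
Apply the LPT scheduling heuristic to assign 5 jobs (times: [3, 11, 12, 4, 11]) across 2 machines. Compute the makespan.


Sort jobs in decreasing order (LPT): [12, 11, 11, 4, 3]
Assign each job to the least loaded machine:
  Machine 1: jobs [12, 4, 3], load = 19
  Machine 2: jobs [11, 11], load = 22
Makespan = max load = 22

22


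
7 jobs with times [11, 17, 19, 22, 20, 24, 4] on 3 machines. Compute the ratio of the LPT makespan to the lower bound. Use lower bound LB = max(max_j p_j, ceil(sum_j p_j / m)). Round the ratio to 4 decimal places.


LPT order: [24, 22, 20, 19, 17, 11, 4]
Machine loads after assignment: [39, 39, 39]
LPT makespan = 39
Lower bound = max(max_job, ceil(total/3)) = max(24, 39) = 39
Ratio = 39 / 39 = 1.0

1.0


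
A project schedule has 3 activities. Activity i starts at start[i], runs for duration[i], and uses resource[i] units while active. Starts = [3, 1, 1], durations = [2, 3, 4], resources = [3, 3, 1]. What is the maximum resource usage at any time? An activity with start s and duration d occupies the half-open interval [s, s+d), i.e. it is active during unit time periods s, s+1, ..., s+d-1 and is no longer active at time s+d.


Each activity i is active on [start_i, start_i + duration_i).
Compute total resource usage per time slot:
  t=0: active resources = [], total = 0
  t=1: active resources = [3, 1], total = 4
  t=2: active resources = [3, 1], total = 4
  t=3: active resources = [3, 3, 1], total = 7
  t=4: active resources = [3, 1], total = 4
Peak resource demand = 7

7


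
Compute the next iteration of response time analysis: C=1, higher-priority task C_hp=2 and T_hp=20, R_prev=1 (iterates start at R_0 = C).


R_next = C + ceil(R_prev / T_hp) * C_hp
ceil(1 / 20) = ceil(0.05) = 1
Interference = 1 * 2 = 2
R_next = 1 + 2 = 3

3


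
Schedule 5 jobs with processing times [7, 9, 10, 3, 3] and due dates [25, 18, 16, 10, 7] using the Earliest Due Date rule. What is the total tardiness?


Sort by due date (EDD order): [(3, 7), (3, 10), (10, 16), (9, 18), (7, 25)]
Compute completion times and tardiness:
  Job 1: p=3, d=7, C=3, tardiness=max(0,3-7)=0
  Job 2: p=3, d=10, C=6, tardiness=max(0,6-10)=0
  Job 3: p=10, d=16, C=16, tardiness=max(0,16-16)=0
  Job 4: p=9, d=18, C=25, tardiness=max(0,25-18)=7
  Job 5: p=7, d=25, C=32, tardiness=max(0,32-25)=7
Total tardiness = 14

14


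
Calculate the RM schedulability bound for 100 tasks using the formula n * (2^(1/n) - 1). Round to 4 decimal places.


Compute 2^(1/100) = 1.0069555501
Subtract 1: 1.0069555501 - 1 = 0.0069555501
Multiply by n: 100 * 0.0069555501 = 0.6955550100
Round to 4 dp: 0.6956

0.6956


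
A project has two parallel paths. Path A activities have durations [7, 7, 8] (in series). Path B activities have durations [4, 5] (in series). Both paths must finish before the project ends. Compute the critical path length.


Path A total = 7 + 7 + 8 = 22
Path B total = 4 + 5 = 9
Critical path = longest path = max(22, 9) = 22

22


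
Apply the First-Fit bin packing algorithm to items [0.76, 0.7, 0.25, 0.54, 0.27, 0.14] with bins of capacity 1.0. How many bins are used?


Place items sequentially using First-Fit:
  Item 0.76 -> new Bin 1
  Item 0.7 -> new Bin 2
  Item 0.25 -> Bin 2 (now 0.95)
  Item 0.54 -> new Bin 3
  Item 0.27 -> Bin 3 (now 0.81)
  Item 0.14 -> Bin 1 (now 0.9)
Total bins used = 3

3


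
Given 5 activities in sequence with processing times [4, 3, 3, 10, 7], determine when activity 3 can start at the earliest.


Activity 3 starts after activities 1 through 2 complete.
Predecessor durations: [4, 3]
ES = 4 + 3 = 7

7


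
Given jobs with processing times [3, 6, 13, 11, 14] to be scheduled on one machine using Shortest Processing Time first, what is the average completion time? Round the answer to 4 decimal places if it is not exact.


Sort jobs by processing time (SPT order): [3, 6, 11, 13, 14]
Compute completion times sequentially:
  Job 1: processing = 3, completes at 3
  Job 2: processing = 6, completes at 9
  Job 3: processing = 11, completes at 20
  Job 4: processing = 13, completes at 33
  Job 5: processing = 14, completes at 47
Sum of completion times = 112
Average completion time = 112/5 = 22.4

22.4


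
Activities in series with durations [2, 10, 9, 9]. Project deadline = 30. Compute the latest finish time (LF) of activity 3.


LF(activity 3) = deadline - sum of successor durations
Successors: activities 4 through 4 with durations [9]
Sum of successor durations = 9
LF = 30 - 9 = 21

21


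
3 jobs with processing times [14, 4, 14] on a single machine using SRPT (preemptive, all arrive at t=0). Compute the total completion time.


Since all jobs arrive at t=0, SRPT equals SPT ordering.
SPT order: [4, 14, 14]
Completion times:
  Job 1: p=4, C=4
  Job 2: p=14, C=18
  Job 3: p=14, C=32
Total completion time = 4 + 18 + 32 = 54

54


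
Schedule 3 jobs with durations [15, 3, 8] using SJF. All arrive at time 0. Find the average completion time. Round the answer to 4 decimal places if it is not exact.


SJF order (ascending): [3, 8, 15]
Completion times:
  Job 1: burst=3, C=3
  Job 2: burst=8, C=11
  Job 3: burst=15, C=26
Average completion = 40/3 = 13.3333

13.3333


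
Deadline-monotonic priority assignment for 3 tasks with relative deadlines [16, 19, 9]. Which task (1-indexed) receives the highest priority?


Sort tasks by relative deadline (ascending):
  Task 3: deadline = 9
  Task 1: deadline = 16
  Task 2: deadline = 19
Priority order (highest first): [3, 1, 2]
Highest priority task = 3

3


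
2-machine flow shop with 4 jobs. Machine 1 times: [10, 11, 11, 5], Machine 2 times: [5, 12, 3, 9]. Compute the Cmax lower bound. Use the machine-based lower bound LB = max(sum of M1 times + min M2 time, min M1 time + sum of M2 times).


LB1 = sum(M1 times) + min(M2 times) = 37 + 3 = 40
LB2 = min(M1 times) + sum(M2 times) = 5 + 29 = 34
Lower bound = max(LB1, LB2) = max(40, 34) = 40

40


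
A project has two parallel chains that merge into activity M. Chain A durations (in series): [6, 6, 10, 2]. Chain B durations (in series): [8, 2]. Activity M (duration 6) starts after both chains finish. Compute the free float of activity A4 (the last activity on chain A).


ES(A4) = sum of predecessors on chain A = 22
EF(A4) = ES + duration = 22 + 2 = 24
Successor of A4 is M. ES(M) = max(sum(A), sum(B)) = max(24, 10) = 24
Free float = ES(successor) - EF(current) = 24 - 24 = 0

0


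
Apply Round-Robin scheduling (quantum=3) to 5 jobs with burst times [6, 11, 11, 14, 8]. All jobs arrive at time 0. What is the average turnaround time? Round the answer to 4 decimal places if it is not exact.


Time quantum = 3
Execution trace:
  J1 runs 3 units, time = 3
  J2 runs 3 units, time = 6
  J3 runs 3 units, time = 9
  J4 runs 3 units, time = 12
  J5 runs 3 units, time = 15
  J1 runs 3 units, time = 18
  J2 runs 3 units, time = 21
  J3 runs 3 units, time = 24
  J4 runs 3 units, time = 27
  J5 runs 3 units, time = 30
  J2 runs 3 units, time = 33
  J3 runs 3 units, time = 36
  J4 runs 3 units, time = 39
  J5 runs 2 units, time = 41
  J2 runs 2 units, time = 43
  J3 runs 2 units, time = 45
  J4 runs 3 units, time = 48
  J4 runs 2 units, time = 50
Finish times: [18, 43, 45, 50, 41]
Average turnaround = 197/5 = 39.4

39.4


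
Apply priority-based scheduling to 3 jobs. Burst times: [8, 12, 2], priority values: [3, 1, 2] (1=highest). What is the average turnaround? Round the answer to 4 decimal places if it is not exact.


Sort by priority (ascending = highest first):
Order: [(1, 12), (2, 2), (3, 8)]
Completion times:
  Priority 1, burst=12, C=12
  Priority 2, burst=2, C=14
  Priority 3, burst=8, C=22
Average turnaround = 48/3 = 16.0

16.0


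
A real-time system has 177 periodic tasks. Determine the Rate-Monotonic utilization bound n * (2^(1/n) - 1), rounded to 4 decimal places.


Compute 2^(1/177) = 1.0039237636
Subtract 1: 1.0039237636 - 1 = 0.0039237636
Multiply by n: 177 * 0.0039237636 = 0.6945061572
Round to 4 dp: 0.6945

0.6945


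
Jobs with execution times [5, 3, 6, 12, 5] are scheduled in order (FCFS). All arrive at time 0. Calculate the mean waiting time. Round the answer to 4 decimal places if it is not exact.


FCFS order (as given): [5, 3, 6, 12, 5]
Waiting times:
  Job 1: wait = 0
  Job 2: wait = 5
  Job 3: wait = 8
  Job 4: wait = 14
  Job 5: wait = 26
Sum of waiting times = 53
Average waiting time = 53/5 = 10.6

10.6


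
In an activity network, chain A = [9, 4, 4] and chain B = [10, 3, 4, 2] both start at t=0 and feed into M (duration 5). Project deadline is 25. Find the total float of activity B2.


Forward pass: ES(B2) = sum of predecessors on chain B = 10
EF = ES + duration = 10 + 3 = 13
Backward pass: LF(M) = deadline = 25; LS(M) = 25 - 5 = 20
LF(B2) = LS(M) - sum(successors on chain B) = 20 - 6 = 14
LS = LF - duration = 14 - 3 = 11
Total float = LS - ES = 11 - 10 = 1

1


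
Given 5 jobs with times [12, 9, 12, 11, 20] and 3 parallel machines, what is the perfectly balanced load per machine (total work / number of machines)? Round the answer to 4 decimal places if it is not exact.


Total processing time = 12 + 9 + 12 + 11 + 20 = 64
Number of machines = 3
Ideal balanced load = 64 / 3 = 21.3333

21.3333


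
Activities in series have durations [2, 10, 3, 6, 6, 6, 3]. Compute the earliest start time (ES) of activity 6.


Activity 6 starts after activities 1 through 5 complete.
Predecessor durations: [2, 10, 3, 6, 6]
ES = 2 + 10 + 3 + 6 + 6 = 27

27


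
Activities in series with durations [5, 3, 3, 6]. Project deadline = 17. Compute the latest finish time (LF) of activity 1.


LF(activity 1) = deadline - sum of successor durations
Successors: activities 2 through 4 with durations [3, 3, 6]
Sum of successor durations = 12
LF = 17 - 12 = 5

5


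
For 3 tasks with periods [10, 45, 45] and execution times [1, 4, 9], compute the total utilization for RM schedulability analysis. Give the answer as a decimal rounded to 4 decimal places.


Compute individual utilizations (exact fractions):
  Task 1: C/T = 1/10 (approx. 0.1)
  Task 2: C/T = 4/45 (approx. 0.0889)
  Task 3: C/T = 9/45 = 1/5 (approx. 0.2)
Total utilization U = 1/10 + 4/45 + 1/5 = 7/18
Rounded to 4 decimal places: U = 0.3889
RM (Liu & Layland) bound for 3 tasks = 0.779763; compare with U = 7/18 (approx. 0.388889)
U <= bound, so schedulable by RM sufficient condition.

0.3889


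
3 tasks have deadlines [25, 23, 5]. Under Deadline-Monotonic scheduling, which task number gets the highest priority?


Sort tasks by relative deadline (ascending):
  Task 3: deadline = 5
  Task 2: deadline = 23
  Task 1: deadline = 25
Priority order (highest first): [3, 2, 1]
Highest priority task = 3

3


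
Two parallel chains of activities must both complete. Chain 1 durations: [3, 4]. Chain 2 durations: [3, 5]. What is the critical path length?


Path A total = 3 + 4 = 7
Path B total = 3 + 5 = 8
Critical path = longest path = max(7, 8) = 8

8


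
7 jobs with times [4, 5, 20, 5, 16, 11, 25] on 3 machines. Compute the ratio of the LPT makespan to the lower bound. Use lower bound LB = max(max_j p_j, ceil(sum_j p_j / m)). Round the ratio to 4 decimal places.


LPT order: [25, 20, 16, 11, 5, 5, 4]
Machine loads after assignment: [30, 29, 27]
LPT makespan = 30
Lower bound = max(max_job, ceil(total/3)) = max(25, 29) = 29
Ratio = 30 / 29 = 1.0345

1.0345


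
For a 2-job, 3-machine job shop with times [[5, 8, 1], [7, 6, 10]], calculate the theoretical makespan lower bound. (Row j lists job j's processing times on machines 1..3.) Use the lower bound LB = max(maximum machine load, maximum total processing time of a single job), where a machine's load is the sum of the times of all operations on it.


Machine loads:
  Machine 1: 5 + 7 = 12
  Machine 2: 8 + 6 = 14
  Machine 3: 1 + 10 = 11
Max machine load = 14
Job totals:
  Job 1: 14
  Job 2: 23
Max job total = 23
Lower bound = max(14, 23) = 23

23


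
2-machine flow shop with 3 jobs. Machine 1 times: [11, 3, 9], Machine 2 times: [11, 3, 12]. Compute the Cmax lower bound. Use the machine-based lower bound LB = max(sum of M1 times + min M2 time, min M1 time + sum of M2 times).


LB1 = sum(M1 times) + min(M2 times) = 23 + 3 = 26
LB2 = min(M1 times) + sum(M2 times) = 3 + 26 = 29
Lower bound = max(LB1, LB2) = max(26, 29) = 29

29


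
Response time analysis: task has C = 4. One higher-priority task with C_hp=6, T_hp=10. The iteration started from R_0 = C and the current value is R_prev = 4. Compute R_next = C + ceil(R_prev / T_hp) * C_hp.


R_next = C + ceil(R_prev / T_hp) * C_hp
ceil(4 / 10) = ceil(0.4) = 1
Interference = 1 * 6 = 6
R_next = 4 + 6 = 10

10


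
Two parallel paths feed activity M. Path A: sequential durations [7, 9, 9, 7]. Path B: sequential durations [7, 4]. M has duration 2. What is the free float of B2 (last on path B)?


ES(B2) = sum of predecessors on chain B = 7
EF(B2) = ES + duration = 7 + 4 = 11
Successor of B2 is M. ES(M) = max(sum(A), sum(B)) = max(32, 11) = 32
Free float = ES(successor) - EF(current) = 32 - 11 = 21

21


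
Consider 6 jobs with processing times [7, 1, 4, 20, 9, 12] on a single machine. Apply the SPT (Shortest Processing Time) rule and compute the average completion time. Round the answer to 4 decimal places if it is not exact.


Sort jobs by processing time (SPT order): [1, 4, 7, 9, 12, 20]
Compute completion times sequentially:
  Job 1: processing = 1, completes at 1
  Job 2: processing = 4, completes at 5
  Job 3: processing = 7, completes at 12
  Job 4: processing = 9, completes at 21
  Job 5: processing = 12, completes at 33
  Job 6: processing = 20, completes at 53
Sum of completion times = 125
Average completion time = 125/6 = 20.8333

20.8333


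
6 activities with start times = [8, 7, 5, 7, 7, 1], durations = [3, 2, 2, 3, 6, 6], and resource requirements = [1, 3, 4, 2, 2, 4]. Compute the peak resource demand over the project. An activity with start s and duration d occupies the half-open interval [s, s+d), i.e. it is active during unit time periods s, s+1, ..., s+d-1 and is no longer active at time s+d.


Each activity i is active on [start_i, start_i + duration_i).
Compute total resource usage per time slot:
  t=0: active resources = [], total = 0
  t=1: active resources = [4], total = 4
  t=2: active resources = [4], total = 4
  t=3: active resources = [4], total = 4
  t=4: active resources = [4], total = 4
  t=5: active resources = [4, 4], total = 8
  t=6: active resources = [4, 4], total = 8
  t=7: active resources = [3, 2, 2], total = 7
  t=8: active resources = [1, 3, 2, 2], total = 8
  t=9: active resources = [1, 2, 2], total = 5
  t=10: active resources = [1, 2], total = 3
  t=11: active resources = [2], total = 2
  t=12: active resources = [2], total = 2
Peak resource demand = 8

8


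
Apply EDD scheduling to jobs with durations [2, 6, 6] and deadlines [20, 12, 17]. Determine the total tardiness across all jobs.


Sort by due date (EDD order): [(6, 12), (6, 17), (2, 20)]
Compute completion times and tardiness:
  Job 1: p=6, d=12, C=6, tardiness=max(0,6-12)=0
  Job 2: p=6, d=17, C=12, tardiness=max(0,12-17)=0
  Job 3: p=2, d=20, C=14, tardiness=max(0,14-20)=0
Total tardiness = 0

0


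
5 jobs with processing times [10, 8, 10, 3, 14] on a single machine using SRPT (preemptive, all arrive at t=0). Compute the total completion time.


Since all jobs arrive at t=0, SRPT equals SPT ordering.
SPT order: [3, 8, 10, 10, 14]
Completion times:
  Job 1: p=3, C=3
  Job 2: p=8, C=11
  Job 3: p=10, C=21
  Job 4: p=10, C=31
  Job 5: p=14, C=45
Total completion time = 3 + 11 + 21 + 31 + 45 = 111

111


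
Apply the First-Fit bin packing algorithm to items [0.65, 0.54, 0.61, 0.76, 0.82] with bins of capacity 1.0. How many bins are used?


Place items sequentially using First-Fit:
  Item 0.65 -> new Bin 1
  Item 0.54 -> new Bin 2
  Item 0.61 -> new Bin 3
  Item 0.76 -> new Bin 4
  Item 0.82 -> new Bin 5
Total bins used = 5

5


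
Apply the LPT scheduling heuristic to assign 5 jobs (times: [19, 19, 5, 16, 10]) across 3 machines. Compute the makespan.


Sort jobs in decreasing order (LPT): [19, 19, 16, 10, 5]
Assign each job to the least loaded machine:
  Machine 1: jobs [19, 5], load = 24
  Machine 2: jobs [19], load = 19
  Machine 3: jobs [16, 10], load = 26
Makespan = max load = 26

26


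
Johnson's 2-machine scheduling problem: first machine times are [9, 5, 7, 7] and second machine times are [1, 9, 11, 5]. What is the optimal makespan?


Apply Johnson's rule:
  Group 1 (a <= b): [(2, 5, 9), (3, 7, 11)]
  Group 2 (a > b): [(4, 7, 5), (1, 9, 1)]
Optimal job order: [2, 3, 4, 1]
Schedule:
  Job 2: M1 done at 5, M2 done at 14
  Job 3: M1 done at 12, M2 done at 25
  Job 4: M1 done at 19, M2 done at 30
  Job 1: M1 done at 28, M2 done at 31
Makespan = 31

31


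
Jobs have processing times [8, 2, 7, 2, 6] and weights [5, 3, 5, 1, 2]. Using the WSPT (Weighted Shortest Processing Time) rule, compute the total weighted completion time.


Compute p/w ratios and sort ascending (WSPT): [(2, 3), (7, 5), (8, 5), (2, 1), (6, 2)]
Compute weighted completion times:
  Job (p=2,w=3): C=2, w*C=3*2=6
  Job (p=7,w=5): C=9, w*C=5*9=45
  Job (p=8,w=5): C=17, w*C=5*17=85
  Job (p=2,w=1): C=19, w*C=1*19=19
  Job (p=6,w=2): C=25, w*C=2*25=50
Total weighted completion time = 205

205


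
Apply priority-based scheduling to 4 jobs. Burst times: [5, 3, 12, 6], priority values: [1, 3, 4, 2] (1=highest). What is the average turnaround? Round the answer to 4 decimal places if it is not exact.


Sort by priority (ascending = highest first):
Order: [(1, 5), (2, 6), (3, 3), (4, 12)]
Completion times:
  Priority 1, burst=5, C=5
  Priority 2, burst=6, C=11
  Priority 3, burst=3, C=14
  Priority 4, burst=12, C=26
Average turnaround = 56/4 = 14.0

14.0


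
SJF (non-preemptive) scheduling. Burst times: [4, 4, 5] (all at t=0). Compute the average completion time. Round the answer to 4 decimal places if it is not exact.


SJF order (ascending): [4, 4, 5]
Completion times:
  Job 1: burst=4, C=4
  Job 2: burst=4, C=8
  Job 3: burst=5, C=13
Average completion = 25/3 = 8.3333

8.3333


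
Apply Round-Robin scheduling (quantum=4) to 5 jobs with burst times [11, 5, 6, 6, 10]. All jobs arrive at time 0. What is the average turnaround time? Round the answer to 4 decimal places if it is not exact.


Time quantum = 4
Execution trace:
  J1 runs 4 units, time = 4
  J2 runs 4 units, time = 8
  J3 runs 4 units, time = 12
  J4 runs 4 units, time = 16
  J5 runs 4 units, time = 20
  J1 runs 4 units, time = 24
  J2 runs 1 units, time = 25
  J3 runs 2 units, time = 27
  J4 runs 2 units, time = 29
  J5 runs 4 units, time = 33
  J1 runs 3 units, time = 36
  J5 runs 2 units, time = 38
Finish times: [36, 25, 27, 29, 38]
Average turnaround = 155/5 = 31.0

31.0


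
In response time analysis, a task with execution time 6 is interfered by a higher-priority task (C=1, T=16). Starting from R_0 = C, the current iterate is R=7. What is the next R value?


R_next = C + ceil(R_prev / T_hp) * C_hp
ceil(7 / 16) = ceil(0.4375) = 1
Interference = 1 * 1 = 1
R_next = 6 + 1 = 7
R_next = R_prev, so the iteration has converged (response time = 7).

7


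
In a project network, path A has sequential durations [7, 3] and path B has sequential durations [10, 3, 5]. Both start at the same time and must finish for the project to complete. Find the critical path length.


Path A total = 7 + 3 = 10
Path B total = 10 + 3 + 5 = 18
Critical path = longest path = max(10, 18) = 18

18


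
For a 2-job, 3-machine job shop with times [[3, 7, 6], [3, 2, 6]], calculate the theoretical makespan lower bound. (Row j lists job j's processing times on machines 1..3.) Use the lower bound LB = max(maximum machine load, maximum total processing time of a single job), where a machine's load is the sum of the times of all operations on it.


Machine loads:
  Machine 1: 3 + 3 = 6
  Machine 2: 7 + 2 = 9
  Machine 3: 6 + 6 = 12
Max machine load = 12
Job totals:
  Job 1: 16
  Job 2: 11
Max job total = 16
Lower bound = max(12, 16) = 16

16


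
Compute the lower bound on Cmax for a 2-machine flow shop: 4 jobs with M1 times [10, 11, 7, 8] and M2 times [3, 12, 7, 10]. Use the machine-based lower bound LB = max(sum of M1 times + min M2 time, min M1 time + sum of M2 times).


LB1 = sum(M1 times) + min(M2 times) = 36 + 3 = 39
LB2 = min(M1 times) + sum(M2 times) = 7 + 32 = 39
Lower bound = max(LB1, LB2) = max(39, 39) = 39

39


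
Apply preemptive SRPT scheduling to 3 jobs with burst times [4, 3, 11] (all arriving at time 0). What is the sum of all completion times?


Since all jobs arrive at t=0, SRPT equals SPT ordering.
SPT order: [3, 4, 11]
Completion times:
  Job 1: p=3, C=3
  Job 2: p=4, C=7
  Job 3: p=11, C=18
Total completion time = 3 + 7 + 18 = 28

28


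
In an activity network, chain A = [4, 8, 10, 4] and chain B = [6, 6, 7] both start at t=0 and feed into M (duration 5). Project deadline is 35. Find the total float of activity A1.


Forward pass: ES(A1) = sum of predecessors on chain A = 0
EF = ES + duration = 0 + 4 = 4
Backward pass: LF(M) = deadline = 35; LS(M) = 35 - 5 = 30
LF(A1) = LS(M) - sum(successors on chain A) = 30 - 22 = 8
LS = LF - duration = 8 - 4 = 4
Total float = LS - ES = 4 - 0 = 4

4


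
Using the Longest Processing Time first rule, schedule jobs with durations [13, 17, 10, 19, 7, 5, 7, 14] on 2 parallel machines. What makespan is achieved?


Sort jobs in decreasing order (LPT): [19, 17, 14, 13, 10, 7, 7, 5]
Assign each job to the least loaded machine:
  Machine 1: jobs [19, 13, 7, 7], load = 46
  Machine 2: jobs [17, 14, 10, 5], load = 46
Makespan = max load = 46

46


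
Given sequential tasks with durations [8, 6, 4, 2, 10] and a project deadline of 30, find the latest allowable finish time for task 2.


LF(activity 2) = deadline - sum of successor durations
Successors: activities 3 through 5 with durations [4, 2, 10]
Sum of successor durations = 16
LF = 30 - 16 = 14

14


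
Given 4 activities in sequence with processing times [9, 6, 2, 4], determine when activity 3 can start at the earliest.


Activity 3 starts after activities 1 through 2 complete.
Predecessor durations: [9, 6]
ES = 9 + 6 = 15

15


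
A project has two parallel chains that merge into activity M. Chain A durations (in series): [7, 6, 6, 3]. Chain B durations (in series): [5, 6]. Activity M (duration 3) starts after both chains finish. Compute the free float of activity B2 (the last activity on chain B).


ES(B2) = sum of predecessors on chain B = 5
EF(B2) = ES + duration = 5 + 6 = 11
Successor of B2 is M. ES(M) = max(sum(A), sum(B)) = max(22, 11) = 22
Free float = ES(successor) - EF(current) = 22 - 11 = 11

11


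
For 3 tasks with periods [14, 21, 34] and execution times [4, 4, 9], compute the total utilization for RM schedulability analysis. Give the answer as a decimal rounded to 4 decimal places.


Compute individual utilizations (exact fractions):
  Task 1: C/T = 4/14 = 2/7 (approx. 0.2857)
  Task 2: C/T = 4/21 (approx. 0.1905)
  Task 3: C/T = 9/34 (approx. 0.2647)
Total utilization U = 2/7 + 4/21 + 9/34 = 529/714
Rounded to 4 decimal places: U = 0.7409
RM (Liu & Layland) bound for 3 tasks = 0.779763; compare with U = 529/714 (approx. 0.740896)
U <= bound, so schedulable by RM sufficient condition.

0.7409


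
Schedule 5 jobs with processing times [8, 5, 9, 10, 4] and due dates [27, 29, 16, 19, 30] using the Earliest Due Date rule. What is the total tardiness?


Sort by due date (EDD order): [(9, 16), (10, 19), (8, 27), (5, 29), (4, 30)]
Compute completion times and tardiness:
  Job 1: p=9, d=16, C=9, tardiness=max(0,9-16)=0
  Job 2: p=10, d=19, C=19, tardiness=max(0,19-19)=0
  Job 3: p=8, d=27, C=27, tardiness=max(0,27-27)=0
  Job 4: p=5, d=29, C=32, tardiness=max(0,32-29)=3
  Job 5: p=4, d=30, C=36, tardiness=max(0,36-30)=6
Total tardiness = 9

9


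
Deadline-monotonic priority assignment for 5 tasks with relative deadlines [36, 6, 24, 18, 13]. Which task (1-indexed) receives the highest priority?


Sort tasks by relative deadline (ascending):
  Task 2: deadline = 6
  Task 5: deadline = 13
  Task 4: deadline = 18
  Task 3: deadline = 24
  Task 1: deadline = 36
Priority order (highest first): [2, 5, 4, 3, 1]
Highest priority task = 2

2


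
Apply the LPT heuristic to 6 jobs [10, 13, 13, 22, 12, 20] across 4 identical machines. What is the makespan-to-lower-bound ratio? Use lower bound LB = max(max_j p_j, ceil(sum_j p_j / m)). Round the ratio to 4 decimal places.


LPT order: [22, 20, 13, 13, 12, 10]
Machine loads after assignment: [22, 20, 25, 23]
LPT makespan = 25
Lower bound = max(max_job, ceil(total/4)) = max(22, 23) = 23
Ratio = 25 / 23 = 1.087

1.087


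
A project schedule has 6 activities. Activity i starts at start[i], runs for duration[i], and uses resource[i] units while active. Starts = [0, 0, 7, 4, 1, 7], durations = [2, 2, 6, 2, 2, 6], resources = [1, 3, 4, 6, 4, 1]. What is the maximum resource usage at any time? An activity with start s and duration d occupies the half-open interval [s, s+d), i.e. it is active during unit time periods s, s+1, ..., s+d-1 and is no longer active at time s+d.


Each activity i is active on [start_i, start_i + duration_i).
Compute total resource usage per time slot:
  t=0: active resources = [1, 3], total = 4
  t=1: active resources = [1, 3, 4], total = 8
  t=2: active resources = [4], total = 4
  t=3: active resources = [], total = 0
  t=4: active resources = [6], total = 6
  t=5: active resources = [6], total = 6
  t=6: active resources = [], total = 0
  t=7: active resources = [4, 1], total = 5
  t=8: active resources = [4, 1], total = 5
  t=9: active resources = [4, 1], total = 5
  t=10: active resources = [4, 1], total = 5
  t=11: active resources = [4, 1], total = 5
  t=12: active resources = [4, 1], total = 5
Peak resource demand = 8

8


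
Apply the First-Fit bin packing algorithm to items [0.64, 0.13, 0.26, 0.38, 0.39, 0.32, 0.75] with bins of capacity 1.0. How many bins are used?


Place items sequentially using First-Fit:
  Item 0.64 -> new Bin 1
  Item 0.13 -> Bin 1 (now 0.77)
  Item 0.26 -> new Bin 2
  Item 0.38 -> Bin 2 (now 0.64)
  Item 0.39 -> new Bin 3
  Item 0.32 -> Bin 2 (now 0.96)
  Item 0.75 -> new Bin 4
Total bins used = 4

4


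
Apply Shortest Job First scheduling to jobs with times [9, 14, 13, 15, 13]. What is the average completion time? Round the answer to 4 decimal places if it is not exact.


SJF order (ascending): [9, 13, 13, 14, 15]
Completion times:
  Job 1: burst=9, C=9
  Job 2: burst=13, C=22
  Job 3: burst=13, C=35
  Job 4: burst=14, C=49
  Job 5: burst=15, C=64
Average completion = 179/5 = 35.8

35.8


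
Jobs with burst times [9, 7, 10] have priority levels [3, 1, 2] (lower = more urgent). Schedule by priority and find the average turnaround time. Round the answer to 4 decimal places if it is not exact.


Sort by priority (ascending = highest first):
Order: [(1, 7), (2, 10), (3, 9)]
Completion times:
  Priority 1, burst=7, C=7
  Priority 2, burst=10, C=17
  Priority 3, burst=9, C=26
Average turnaround = 50/3 = 16.6667

16.6667


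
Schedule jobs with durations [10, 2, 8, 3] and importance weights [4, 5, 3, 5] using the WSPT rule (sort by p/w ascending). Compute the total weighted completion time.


Compute p/w ratios and sort ascending (WSPT): [(2, 5), (3, 5), (10, 4), (8, 3)]
Compute weighted completion times:
  Job (p=2,w=5): C=2, w*C=5*2=10
  Job (p=3,w=5): C=5, w*C=5*5=25
  Job (p=10,w=4): C=15, w*C=4*15=60
  Job (p=8,w=3): C=23, w*C=3*23=69
Total weighted completion time = 164

164


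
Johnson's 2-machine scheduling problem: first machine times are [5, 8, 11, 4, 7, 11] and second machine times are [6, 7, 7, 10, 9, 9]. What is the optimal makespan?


Apply Johnson's rule:
  Group 1 (a <= b): [(4, 4, 10), (1, 5, 6), (5, 7, 9)]
  Group 2 (a > b): [(6, 11, 9), (2, 8, 7), (3, 11, 7)]
Optimal job order: [4, 1, 5, 6, 2, 3]
Schedule:
  Job 4: M1 done at 4, M2 done at 14
  Job 1: M1 done at 9, M2 done at 20
  Job 5: M1 done at 16, M2 done at 29
  Job 6: M1 done at 27, M2 done at 38
  Job 2: M1 done at 35, M2 done at 45
  Job 3: M1 done at 46, M2 done at 53
Makespan = 53

53


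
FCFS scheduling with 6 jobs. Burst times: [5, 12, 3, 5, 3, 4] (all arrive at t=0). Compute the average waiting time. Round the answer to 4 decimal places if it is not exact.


FCFS order (as given): [5, 12, 3, 5, 3, 4]
Waiting times:
  Job 1: wait = 0
  Job 2: wait = 5
  Job 3: wait = 17
  Job 4: wait = 20
  Job 5: wait = 25
  Job 6: wait = 28
Sum of waiting times = 95
Average waiting time = 95/6 = 15.8333

15.8333


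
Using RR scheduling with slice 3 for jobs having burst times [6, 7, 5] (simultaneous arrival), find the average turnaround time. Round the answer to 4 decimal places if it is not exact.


Time quantum = 3
Execution trace:
  J1 runs 3 units, time = 3
  J2 runs 3 units, time = 6
  J3 runs 3 units, time = 9
  J1 runs 3 units, time = 12
  J2 runs 3 units, time = 15
  J3 runs 2 units, time = 17
  J2 runs 1 units, time = 18
Finish times: [12, 18, 17]
Average turnaround = 47/3 = 15.6667

15.6667


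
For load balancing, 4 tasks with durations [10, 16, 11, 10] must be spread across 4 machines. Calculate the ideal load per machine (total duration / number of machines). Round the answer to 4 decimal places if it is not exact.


Total processing time = 10 + 16 + 11 + 10 = 47
Number of machines = 4
Ideal balanced load = 47 / 4 = 11.75

11.75


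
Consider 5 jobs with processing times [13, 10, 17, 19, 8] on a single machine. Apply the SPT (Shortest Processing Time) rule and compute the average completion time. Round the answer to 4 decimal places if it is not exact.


Sort jobs by processing time (SPT order): [8, 10, 13, 17, 19]
Compute completion times sequentially:
  Job 1: processing = 8, completes at 8
  Job 2: processing = 10, completes at 18
  Job 3: processing = 13, completes at 31
  Job 4: processing = 17, completes at 48
  Job 5: processing = 19, completes at 67
Sum of completion times = 172
Average completion time = 172/5 = 34.4

34.4


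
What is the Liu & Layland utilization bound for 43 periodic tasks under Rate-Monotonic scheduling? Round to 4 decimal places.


Compute 2^(1/43) = 1.0162503252
Subtract 1: 1.0162503252 - 1 = 0.0162503252
Multiply by n: 43 * 0.0162503252 = 0.6987639836
Round to 4 dp: 0.6988

0.6988


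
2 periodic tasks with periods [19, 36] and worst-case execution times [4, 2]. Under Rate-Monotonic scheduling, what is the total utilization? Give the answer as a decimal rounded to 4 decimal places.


Compute individual utilizations (exact fractions):
  Task 1: C/T = 4/19 (approx. 0.2105)
  Task 2: C/T = 2/36 = 1/18 (approx. 0.0556)
Total utilization U = 4/19 + 1/18 = 91/342
Rounded to 4 decimal places: U = 0.2661
RM (Liu & Layland) bound for 2 tasks = 0.828427; compare with U = 91/342 (approx. 0.266082)
U <= bound, so schedulable by RM sufficient condition.

0.2661


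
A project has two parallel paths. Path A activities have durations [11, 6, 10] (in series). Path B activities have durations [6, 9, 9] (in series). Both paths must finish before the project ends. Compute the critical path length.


Path A total = 11 + 6 + 10 = 27
Path B total = 6 + 9 + 9 = 24
Critical path = longest path = max(27, 24) = 27

27


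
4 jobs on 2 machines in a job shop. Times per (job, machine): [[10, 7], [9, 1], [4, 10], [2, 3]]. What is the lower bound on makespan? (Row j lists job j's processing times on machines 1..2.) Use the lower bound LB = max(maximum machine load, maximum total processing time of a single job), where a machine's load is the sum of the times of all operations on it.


Machine loads:
  Machine 1: 10 + 9 + 4 + 2 = 25
  Machine 2: 7 + 1 + 10 + 3 = 21
Max machine load = 25
Job totals:
  Job 1: 17
  Job 2: 10
  Job 3: 14
  Job 4: 5
Max job total = 17
Lower bound = max(25, 17) = 25

25


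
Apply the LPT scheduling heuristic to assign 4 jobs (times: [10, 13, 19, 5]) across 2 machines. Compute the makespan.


Sort jobs in decreasing order (LPT): [19, 13, 10, 5]
Assign each job to the least loaded machine:
  Machine 1: jobs [19, 5], load = 24
  Machine 2: jobs [13, 10], load = 23
Makespan = max load = 24

24


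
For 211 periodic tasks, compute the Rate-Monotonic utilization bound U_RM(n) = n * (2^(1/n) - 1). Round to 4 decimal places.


Compute 2^(1/211) = 1.0032904594
Subtract 1: 1.0032904594 - 1 = 0.0032904594
Multiply by n: 211 * 0.0032904594 = 0.6942869334
Round to 4 dp: 0.6943

0.6943


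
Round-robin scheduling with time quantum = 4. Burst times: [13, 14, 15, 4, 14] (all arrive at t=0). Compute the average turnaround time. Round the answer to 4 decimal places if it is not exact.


Time quantum = 4
Execution trace:
  J1 runs 4 units, time = 4
  J2 runs 4 units, time = 8
  J3 runs 4 units, time = 12
  J4 runs 4 units, time = 16
  J5 runs 4 units, time = 20
  J1 runs 4 units, time = 24
  J2 runs 4 units, time = 28
  J3 runs 4 units, time = 32
  J5 runs 4 units, time = 36
  J1 runs 4 units, time = 40
  J2 runs 4 units, time = 44
  J3 runs 4 units, time = 48
  J5 runs 4 units, time = 52
  J1 runs 1 units, time = 53
  J2 runs 2 units, time = 55
  J3 runs 3 units, time = 58
  J5 runs 2 units, time = 60
Finish times: [53, 55, 58, 16, 60]
Average turnaround = 242/5 = 48.4

48.4


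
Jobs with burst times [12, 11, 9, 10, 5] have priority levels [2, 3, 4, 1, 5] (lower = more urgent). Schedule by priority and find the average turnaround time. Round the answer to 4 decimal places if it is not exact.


Sort by priority (ascending = highest first):
Order: [(1, 10), (2, 12), (3, 11), (4, 9), (5, 5)]
Completion times:
  Priority 1, burst=10, C=10
  Priority 2, burst=12, C=22
  Priority 3, burst=11, C=33
  Priority 4, burst=9, C=42
  Priority 5, burst=5, C=47
Average turnaround = 154/5 = 30.8

30.8


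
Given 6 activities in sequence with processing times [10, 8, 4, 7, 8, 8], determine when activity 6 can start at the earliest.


Activity 6 starts after activities 1 through 5 complete.
Predecessor durations: [10, 8, 4, 7, 8]
ES = 10 + 8 + 4 + 7 + 8 = 37

37


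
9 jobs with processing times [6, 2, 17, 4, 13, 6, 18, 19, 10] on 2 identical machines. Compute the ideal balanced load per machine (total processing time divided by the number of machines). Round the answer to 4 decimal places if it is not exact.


Total processing time = 6 + 2 + 17 + 4 + 13 + 6 + 18 + 19 + 10 = 95
Number of machines = 2
Ideal balanced load = 95 / 2 = 47.5

47.5


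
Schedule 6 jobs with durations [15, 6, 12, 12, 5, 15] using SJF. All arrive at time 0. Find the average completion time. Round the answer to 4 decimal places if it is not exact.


SJF order (ascending): [5, 6, 12, 12, 15, 15]
Completion times:
  Job 1: burst=5, C=5
  Job 2: burst=6, C=11
  Job 3: burst=12, C=23
  Job 4: burst=12, C=35
  Job 5: burst=15, C=50
  Job 6: burst=15, C=65
Average completion = 189/6 = 31.5

31.5


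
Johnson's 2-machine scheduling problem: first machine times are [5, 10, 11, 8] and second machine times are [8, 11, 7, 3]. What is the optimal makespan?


Apply Johnson's rule:
  Group 1 (a <= b): [(1, 5, 8), (2, 10, 11)]
  Group 2 (a > b): [(3, 11, 7), (4, 8, 3)]
Optimal job order: [1, 2, 3, 4]
Schedule:
  Job 1: M1 done at 5, M2 done at 13
  Job 2: M1 done at 15, M2 done at 26
  Job 3: M1 done at 26, M2 done at 33
  Job 4: M1 done at 34, M2 done at 37
Makespan = 37

37


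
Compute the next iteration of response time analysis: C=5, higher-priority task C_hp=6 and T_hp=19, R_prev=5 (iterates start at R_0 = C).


R_next = C + ceil(R_prev / T_hp) * C_hp
ceil(5 / 19) = ceil(0.2632) = 1
Interference = 1 * 6 = 6
R_next = 5 + 6 = 11

11


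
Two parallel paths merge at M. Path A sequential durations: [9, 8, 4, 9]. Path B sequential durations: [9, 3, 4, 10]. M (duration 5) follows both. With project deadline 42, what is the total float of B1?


Forward pass: ES(B1) = sum of predecessors on chain B = 0
EF = ES + duration = 0 + 9 = 9
Backward pass: LF(M) = deadline = 42; LS(M) = 42 - 5 = 37
LF(B1) = LS(M) - sum(successors on chain B) = 37 - 17 = 20
LS = LF - duration = 20 - 9 = 11
Total float = LS - ES = 11 - 0 = 11

11


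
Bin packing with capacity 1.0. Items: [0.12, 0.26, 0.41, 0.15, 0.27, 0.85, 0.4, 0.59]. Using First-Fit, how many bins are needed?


Place items sequentially using First-Fit:
  Item 0.12 -> new Bin 1
  Item 0.26 -> Bin 1 (now 0.38)
  Item 0.41 -> Bin 1 (now 0.79)
  Item 0.15 -> Bin 1 (now 0.94)
  Item 0.27 -> new Bin 2
  Item 0.85 -> new Bin 3
  Item 0.4 -> Bin 2 (now 0.67)
  Item 0.59 -> new Bin 4
Total bins used = 4

4


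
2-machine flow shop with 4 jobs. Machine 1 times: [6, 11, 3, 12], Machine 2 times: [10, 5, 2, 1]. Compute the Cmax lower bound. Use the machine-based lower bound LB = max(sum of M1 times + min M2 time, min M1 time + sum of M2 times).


LB1 = sum(M1 times) + min(M2 times) = 32 + 1 = 33
LB2 = min(M1 times) + sum(M2 times) = 3 + 18 = 21
Lower bound = max(LB1, LB2) = max(33, 21) = 33

33


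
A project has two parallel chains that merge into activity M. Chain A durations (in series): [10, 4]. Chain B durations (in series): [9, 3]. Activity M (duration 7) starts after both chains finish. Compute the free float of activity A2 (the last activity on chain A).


ES(A2) = sum of predecessors on chain A = 10
EF(A2) = ES + duration = 10 + 4 = 14
Successor of A2 is M. ES(M) = max(sum(A), sum(B)) = max(14, 12) = 14
Free float = ES(successor) - EF(current) = 14 - 14 = 0

0


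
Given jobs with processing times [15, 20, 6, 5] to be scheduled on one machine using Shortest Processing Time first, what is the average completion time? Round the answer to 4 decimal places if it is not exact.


Sort jobs by processing time (SPT order): [5, 6, 15, 20]
Compute completion times sequentially:
  Job 1: processing = 5, completes at 5
  Job 2: processing = 6, completes at 11
  Job 3: processing = 15, completes at 26
  Job 4: processing = 20, completes at 46
Sum of completion times = 88
Average completion time = 88/4 = 22.0

22.0


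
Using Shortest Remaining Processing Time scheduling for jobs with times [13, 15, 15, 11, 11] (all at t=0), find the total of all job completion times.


Since all jobs arrive at t=0, SRPT equals SPT ordering.
SPT order: [11, 11, 13, 15, 15]
Completion times:
  Job 1: p=11, C=11
  Job 2: p=11, C=22
  Job 3: p=13, C=35
  Job 4: p=15, C=50
  Job 5: p=15, C=65
Total completion time = 11 + 22 + 35 + 50 + 65 = 183

183


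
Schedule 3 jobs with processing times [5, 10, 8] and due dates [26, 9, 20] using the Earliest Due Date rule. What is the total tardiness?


Sort by due date (EDD order): [(10, 9), (8, 20), (5, 26)]
Compute completion times and tardiness:
  Job 1: p=10, d=9, C=10, tardiness=max(0,10-9)=1
  Job 2: p=8, d=20, C=18, tardiness=max(0,18-20)=0
  Job 3: p=5, d=26, C=23, tardiness=max(0,23-26)=0
Total tardiness = 1

1


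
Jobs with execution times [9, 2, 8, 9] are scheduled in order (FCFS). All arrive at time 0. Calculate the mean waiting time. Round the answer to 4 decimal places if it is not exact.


FCFS order (as given): [9, 2, 8, 9]
Waiting times:
  Job 1: wait = 0
  Job 2: wait = 9
  Job 3: wait = 11
  Job 4: wait = 19
Sum of waiting times = 39
Average waiting time = 39/4 = 9.75

9.75
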